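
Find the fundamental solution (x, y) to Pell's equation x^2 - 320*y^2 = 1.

First expand sqrt(320) as a continued fraction. With x_i = (sqrt(320) + m_i)/d_i and (m_0, d_0) = (0, 1): a_0 = floor(sqrt(320)) = 17, since 17^2 = 289 <= 320 < 324 = 18^2.
Iterate m_{i+1} = d_i*a_i - m_i, d_{i+1} = (320 - m_{i+1}^2)/d_i, a_{i+1} = floor((a_0 + m_{i+1})/d_{i+1}):
  m_1 = 1*17 - 0 = 17, d_1 = (320 - 17^2)/1 = 31/1 = 31, a_1 = floor((17 + 17)/31) = 1.
  m_2 = 31*1 - 17 = 14, d_2 = (320 - 14^2)/31 = 124/31 = 4, a_2 = floor((17 + 14)/4) = 7.
  m_3 = 4*7 - 14 = 14, d_3 = (320 - 14^2)/4 = 124/4 = 31, a_3 = floor((17 + 14)/31) = 1.
  m_4 = 31*1 - 14 = 17, d_4 = (320 - 17^2)/31 = 31/31 = 1, a_4 = floor((17 + 17)/1) = 34.
  m_5 = 1*34 - 17 = 17, d_5 = (320 - 17^2)/1 = 31/1 = 31: (m_5, d_5) = (m_1, d_1) = (17, 31), so from here the quotients repeat a_1, ..., a_4; the period length is 4.
So sqrt(320) = [17; (1, 7, 1, 34)] with period length k = 4.
k is even, so the fundamental solution of x^2 - 320y^2 = 1 is (p_{k-1}, q_{k-1}) = (p_3, q_3); compute convergents through index 3.
Convergents (p_i = a_i*p_{i-1} + p_{i-2}, q_i = a_i*q_{i-1} + q_{i-2} with p_{-2}=0, p_{-1}=1, q_{-2}=1, q_{-1}=0):
  i=0: a_0=17, p_0 = 17*1 + 0 = 17, q_0 = 17*0 + 1 = 1.
  i=1: a_1=1, p_1 = 1*17 + 1 = 18, q_1 = 1*1 + 0 = 1.
  i=2: a_2=7, p_2 = 7*18 + 17 = 143, q_2 = 7*1 + 1 = 8.
  i=3: a_3=1, p_3 = 1*143 + 18 = 161, q_3 = 1*8 + 1 = 9.
Check: 161^2 - 320*9^2 = 25921 - 25920 = 1, so (x, y) = (161, 9) solves the equation, and by the theorem it is the least positive solution.

(x, y) = (161, 9)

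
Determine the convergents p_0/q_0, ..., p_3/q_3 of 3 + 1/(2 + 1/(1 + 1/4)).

Using the convergent recurrence p_i = a_i*p_{i-1} + p_{i-2}, q_i = a_i*q_{i-1} + q_{i-2} with p_{-2}=0, p_{-1}=1, q_{-2}=1, q_{-1}=0:
  i=0: a_0=3, p_0 = 3*1 + 0 = 3, q_0 = 3*0 + 1 = 1.
  i=1: a_1=2, p_1 = 2*3 + 1 = 7, q_1 = 2*1 + 0 = 2.
  i=2: a_2=1, p_2 = 1*7 + 3 = 10, q_2 = 1*2 + 1 = 3.
  i=3: a_3=4, p_3 = 4*10 + 7 = 47, q_3 = 4*3 + 2 = 14.

3/1, 7/2, 10/3, 47/14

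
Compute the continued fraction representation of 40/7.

[5; 1, 2, 2]

Run the Euclidean algorithm on 40 and 7; the successive quotients are the partial quotients a_0, a_1, ... (each step inverts the fractional part left over by the previous one):
  40 = 5*7 + 5, so a_0 = 5.
  7 = 1*5 + 2, so a_1 = 1.
  5 = 2*2 + 1, so a_2 = 2.
  2 = 2*1 + 0, so a_3 = 2.
The remainder reaches 0 after 4 divisions, so the expansion has 4 partial quotients, read off in order.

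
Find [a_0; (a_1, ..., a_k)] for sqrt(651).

Write x_i = (sqrt(651) + m_i)/d_i with (m_0, d_0) = (0, 1). a_0 = floor(sqrt(651)) = 25, since 25^2 = 625 <= 651 < 676 = 26^2.
Iterate m_{i+1} = d_i*a_i - m_i, d_{i+1} = (651 - m_{i+1}^2)/d_i, a_{i+1} = floor((a_0 + m_{i+1})/d_{i+1}):
  m_1 = 1*25 - 0 = 25, d_1 = (651 - 25^2)/1 = 26/1 = 26, a_1 = floor((25 + 25)/26) = 1.
  m_2 = 26*1 - 25 = 1, d_2 = (651 - 1^2)/26 = 650/26 = 25, a_2 = floor((25 + 1)/25) = 1.
  m_3 = 25*1 - 1 = 24, d_3 = (651 - 24^2)/25 = 75/25 = 3, a_3 = floor((25 + 24)/3) = 16.
  m_4 = 3*16 - 24 = 24, d_4 = (651 - 24^2)/3 = 75/3 = 25, a_4 = floor((25 + 24)/25) = 1.
  m_5 = 25*1 - 24 = 1, d_5 = (651 - 1^2)/25 = 650/25 = 26, a_5 = floor((25 + 1)/26) = 1.
  m_6 = 26*1 - 1 = 25, d_6 = (651 - 25^2)/26 = 26/26 = 1, a_6 = floor((25 + 25)/1) = 50.
  m_7 = 1*50 - 25 = 25, d_7 = (651 - 25^2)/1 = 26/1 = 26: (m_7, d_7) = (m_1, d_1) = (25, 26), so from here the quotients repeat a_1, ..., a_6; the period length is 6.
Hence the expansion of sqrt(651) is a_0 = 25 followed by the repeating block 1, 1, 16, 1, 1, 50 (period 6).

[25; (1, 1, 16, 1, 1, 50)]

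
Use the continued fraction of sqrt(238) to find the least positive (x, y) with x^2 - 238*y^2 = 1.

First expand sqrt(238) as a continued fraction. With x_i = (sqrt(238) + m_i)/d_i and (m_0, d_0) = (0, 1): a_0 = floor(sqrt(238)) = 15, since 15^2 = 225 <= 238 < 256 = 16^2.
Iterate m_{i+1} = d_i*a_i - m_i, d_{i+1} = (238 - m_{i+1}^2)/d_i, a_{i+1} = floor((a_0 + m_{i+1})/d_{i+1}):
  m_1 = 1*15 - 0 = 15, d_1 = (238 - 15^2)/1 = 13/1 = 13, a_1 = floor((15 + 15)/13) = 2.
  m_2 = 13*2 - 15 = 11, d_2 = (238 - 11^2)/13 = 117/13 = 9, a_2 = floor((15 + 11)/9) = 2.
  m_3 = 9*2 - 11 = 7, d_3 = (238 - 7^2)/9 = 189/9 = 21, a_3 = floor((15 + 7)/21) = 1.
  m_4 = 21*1 - 7 = 14, d_4 = (238 - 14^2)/21 = 42/21 = 2, a_4 = floor((15 + 14)/2) = 14.
  m_5 = 2*14 - 14 = 14, d_5 = (238 - 14^2)/2 = 42/2 = 21, a_5 = floor((15 + 14)/21) = 1.
  m_6 = 21*1 - 14 = 7, d_6 = (238 - 7^2)/21 = 189/21 = 9, a_6 = floor((15 + 7)/9) = 2.
  m_7 = 9*2 - 7 = 11, d_7 = (238 - 11^2)/9 = 117/9 = 13, a_7 = floor((15 + 11)/13) = 2.
  m_8 = 13*2 - 11 = 15, d_8 = (238 - 15^2)/13 = 13/13 = 1, a_8 = floor((15 + 15)/1) = 30.
  m_9 = 1*30 - 15 = 15, d_9 = (238 - 15^2)/1 = 13/1 = 13: (m_9, d_9) = (m_1, d_1) = (15, 13), so from here the quotients repeat a_1, ..., a_8; the period length is 8.
So sqrt(238) = [15; (2, 2, 1, 14, 1, 2, 2, 30)] with period length k = 8.
k is even, so the fundamental solution of x^2 - 238y^2 = 1 is (p_{k-1}, q_{k-1}) = (p_7, q_7); compute convergents through index 7.
Convergents (p_i = a_i*p_{i-1} + p_{i-2}, q_i = a_i*q_{i-1} + q_{i-2} with p_{-2}=0, p_{-1}=1, q_{-2}=1, q_{-1}=0):
  i=0: a_0=15, p_0 = 15*1 + 0 = 15, q_0 = 15*0 + 1 = 1.
  i=1: a_1=2, p_1 = 2*15 + 1 = 31, q_1 = 2*1 + 0 = 2.
  i=2: a_2=2, p_2 = 2*31 + 15 = 77, q_2 = 2*2 + 1 = 5.
  i=3: a_3=1, p_3 = 1*77 + 31 = 108, q_3 = 1*5 + 2 = 7.
  i=4: a_4=14, p_4 = 14*108 + 77 = 1589, q_4 = 14*7 + 5 = 103.
  i=5: a_5=1, p_5 = 1*1589 + 108 = 1697, q_5 = 1*103 + 7 = 110.
  i=6: a_6=2, p_6 = 2*1697 + 1589 = 4983, q_6 = 2*110 + 103 = 323.
  i=7: a_7=2, p_7 = 2*4983 + 1697 = 11663, q_7 = 2*323 + 110 = 756.
Check: 11663^2 - 238*756^2 = 136025569 - 136025568 = 1, so (x, y) = (11663, 756) solves the equation, and by the theorem it is the least positive solution.

(x, y) = (11663, 756)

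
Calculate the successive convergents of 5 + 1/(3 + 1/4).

5/1, 16/3, 69/13

Using the convergent recurrence p_i = a_i*p_{i-1} + p_{i-2}, q_i = a_i*q_{i-1} + q_{i-2} with p_{-2}=0, p_{-1}=1, q_{-2}=1, q_{-1}=0:
  i=0: a_0=5, p_0 = 5*1 + 0 = 5, q_0 = 5*0 + 1 = 1.
  i=1: a_1=3, p_1 = 3*5 + 1 = 16, q_1 = 3*1 + 0 = 3.
  i=2: a_2=4, p_2 = 4*16 + 5 = 69, q_2 = 4*3 + 1 = 13.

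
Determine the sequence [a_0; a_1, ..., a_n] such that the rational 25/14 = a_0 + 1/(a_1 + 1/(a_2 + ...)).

[1; 1, 3, 1, 2]

Run the Euclidean algorithm on 25 and 14; the successive quotients are the partial quotients a_0, a_1, ... (each step inverts the fractional part left over by the previous one):
  25 = 1*14 + 11, so a_0 = 1.
  14 = 1*11 + 3, so a_1 = 1.
  11 = 3*3 + 2, so a_2 = 3.
  3 = 1*2 + 1, so a_3 = 1.
  2 = 2*1 + 0, so a_4 = 2.
The remainder reaches 0 after 5 divisions, so the expansion has 5 partial quotients, read off in order.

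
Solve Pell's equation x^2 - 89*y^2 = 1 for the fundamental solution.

First expand sqrt(89) as a continued fraction. With x_i = (sqrt(89) + m_i)/d_i and (m_0, d_0) = (0, 1): a_0 = floor(sqrt(89)) = 9, since 9^2 = 81 <= 89 < 100 = 10^2.
Iterate m_{i+1} = d_i*a_i - m_i, d_{i+1} = (89 - m_{i+1}^2)/d_i, a_{i+1} = floor((a_0 + m_{i+1})/d_{i+1}):
  m_1 = 1*9 - 0 = 9, d_1 = (89 - 9^2)/1 = 8/1 = 8, a_1 = floor((9 + 9)/8) = 2.
  m_2 = 8*2 - 9 = 7, d_2 = (89 - 7^2)/8 = 40/8 = 5, a_2 = floor((9 + 7)/5) = 3.
  m_3 = 5*3 - 7 = 8, d_3 = (89 - 8^2)/5 = 25/5 = 5, a_3 = floor((9 + 8)/5) = 3.
  m_4 = 5*3 - 8 = 7, d_4 = (89 - 7^2)/5 = 40/5 = 8, a_4 = floor((9 + 7)/8) = 2.
  m_5 = 8*2 - 7 = 9, d_5 = (89 - 9^2)/8 = 8/8 = 1, a_5 = floor((9 + 9)/1) = 18.
  m_6 = 1*18 - 9 = 9, d_6 = (89 - 9^2)/1 = 8/1 = 8: (m_6, d_6) = (m_1, d_1) = (9, 8), so from here the quotients repeat a_1, ..., a_5; the period length is 5.
So sqrt(89) = [9; (2, 3, 3, 2, 18)] with period length k = 5.
k is odd, so (p_{k-1}, q_{k-1}) only solves x^2 - 89y^2 = -1 and the fundamental solution of x^2 - 89y^2 = 1 is (p_{2k-1}, q_{2k-1}) = (p_9, q_9); compute convergents through index 9, running through the period twice.
Convergents (p_i = a_i*p_{i-1} + p_{i-2}, q_i = a_i*q_{i-1} + q_{i-2} with p_{-2}=0, p_{-1}=1, q_{-2}=1, q_{-1}=0):
  i=0: a_0=9, p_0 = 9*1 + 0 = 9, q_0 = 9*0 + 1 = 1.
  i=1: a_1=2, p_1 = 2*9 + 1 = 19, q_1 = 2*1 + 0 = 2.
  i=2: a_2=3, p_2 = 3*19 + 9 = 66, q_2 = 3*2 + 1 = 7.
  i=3: a_3=3, p_3 = 3*66 + 19 = 217, q_3 = 3*7 + 2 = 23.
  i=4: a_4=2, p_4 = 2*217 + 66 = 500, q_4 = 2*23 + 7 = 53.
  i=5: a_5=18, p_5 = 18*500 + 217 = 9217, q_5 = 18*53 + 23 = 977.
  i=6: a_6=2, p_6 = 2*9217 + 500 = 18934, q_6 = 2*977 + 53 = 2007.
  i=7: a_7=3, p_7 = 3*18934 + 9217 = 66019, q_7 = 3*2007 + 977 = 6998.
  i=8: a_8=3, p_8 = 3*66019 + 18934 = 216991, q_8 = 3*6998 + 2007 = 23001.
  i=9: a_9=2, p_9 = 2*216991 + 66019 = 500001, q_9 = 2*23001 + 6998 = 53000.
Indeed p_4^2 - 89*q_4^2 = 250000 - 250001 = -1, not +1.
Check: 500001^2 - 89*53000^2 = 250001000001 - 250001000000 = 1, so (x, y) = (500001, 53000) solves the equation, and by the theorem it is the least positive solution.

(x, y) = (500001, 53000)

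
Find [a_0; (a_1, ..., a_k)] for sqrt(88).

Write x_i = (sqrt(88) + m_i)/d_i with (m_0, d_0) = (0, 1). a_0 = floor(sqrt(88)) = 9, since 9^2 = 81 <= 88 < 100 = 10^2.
Iterate m_{i+1} = d_i*a_i - m_i, d_{i+1} = (88 - m_{i+1}^2)/d_i, a_{i+1} = floor((a_0 + m_{i+1})/d_{i+1}):
  m_1 = 1*9 - 0 = 9, d_1 = (88 - 9^2)/1 = 7/1 = 7, a_1 = floor((9 + 9)/7) = 2.
  m_2 = 7*2 - 9 = 5, d_2 = (88 - 5^2)/7 = 63/7 = 9, a_2 = floor((9 + 5)/9) = 1.
  m_3 = 9*1 - 5 = 4, d_3 = (88 - 4^2)/9 = 72/9 = 8, a_3 = floor((9 + 4)/8) = 1.
  m_4 = 8*1 - 4 = 4, d_4 = (88 - 4^2)/8 = 72/8 = 9, a_4 = floor((9 + 4)/9) = 1.
  m_5 = 9*1 - 4 = 5, d_5 = (88 - 5^2)/9 = 63/9 = 7, a_5 = floor((9 + 5)/7) = 2.
  m_6 = 7*2 - 5 = 9, d_6 = (88 - 9^2)/7 = 7/7 = 1, a_6 = floor((9 + 9)/1) = 18.
  m_7 = 1*18 - 9 = 9, d_7 = (88 - 9^2)/1 = 7/1 = 7: (m_7, d_7) = (m_1, d_1) = (9, 7), so from here the quotients repeat a_1, ..., a_6; the period length is 6.
Hence the expansion of sqrt(88) is a_0 = 9 followed by the repeating block 2, 1, 1, 1, 2, 18 (period 6).

[9; (2, 1, 1, 1, 2, 18)]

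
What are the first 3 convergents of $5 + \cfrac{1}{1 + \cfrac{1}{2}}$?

Using the convergent recurrence p_i = a_i*p_{i-1} + p_{i-2}, q_i = a_i*q_{i-1} + q_{i-2} with p_{-2}=0, p_{-1}=1, q_{-2}=1, q_{-1}=0:
  i=0: a_0=5, p_0 = 5*1 + 0 = 5, q_0 = 5*0 + 1 = 1.
  i=1: a_1=1, p_1 = 1*5 + 1 = 6, q_1 = 1*1 + 0 = 1.
  i=2: a_2=2, p_2 = 2*6 + 5 = 17, q_2 = 2*1 + 1 = 3.

5/1, 6/1, 17/3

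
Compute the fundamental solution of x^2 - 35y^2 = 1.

First expand sqrt(35) as a continued fraction. With x_i = (sqrt(35) + m_i)/d_i and (m_0, d_0) = (0, 1): a_0 = floor(sqrt(35)) = 5, since 5^2 = 25 <= 35 < 36 = 6^2.
Iterate m_{i+1} = d_i*a_i - m_i, d_{i+1} = (35 - m_{i+1}^2)/d_i, a_{i+1} = floor((a_0 + m_{i+1})/d_{i+1}):
  m_1 = 1*5 - 0 = 5, d_1 = (35 - 5^2)/1 = 10/1 = 10, a_1 = floor((5 + 5)/10) = 1.
  m_2 = 10*1 - 5 = 5, d_2 = (35 - 5^2)/10 = 10/10 = 1, a_2 = floor((5 + 5)/1) = 10.
  m_3 = 1*10 - 5 = 5, d_3 = (35 - 5^2)/1 = 10/1 = 10: (m_3, d_3) = (m_1, d_1) = (5, 10), so from here the quotients repeat a_1, a_2; the period length is 2.
So sqrt(35) = [5; (1, 10)] with period length k = 2.
k is even, so the fundamental solution of x^2 - 35y^2 = 1 is (p_{k-1}, q_{k-1}) = (p_1, q_1); compute convergents through index 1.
Convergents (p_i = a_i*p_{i-1} + p_{i-2}, q_i = a_i*q_{i-1} + q_{i-2} with p_{-2}=0, p_{-1}=1, q_{-2}=1, q_{-1}=0):
  i=0: a_0=5, p_0 = 5*1 + 0 = 5, q_0 = 5*0 + 1 = 1.
  i=1: a_1=1, p_1 = 1*5 + 1 = 6, q_1 = 1*1 + 0 = 1.
Check: 6^2 - 35*1^2 = 36 - 35 = 1, so (x, y) = (6, 1) solves the equation, and by the theorem it is the least positive solution.

(x, y) = (6, 1)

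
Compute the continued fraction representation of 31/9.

[3; 2, 4]

Run the Euclidean algorithm on 31 and 9; the successive quotients are the partial quotients a_0, a_1, ... (each step inverts the fractional part left over by the previous one):
  31 = 3*9 + 4, so a_0 = 3.
  9 = 2*4 + 1, so a_1 = 2.
  4 = 4*1 + 0, so a_2 = 4.
The remainder reaches 0 after 3 divisions, so the expansion has 3 partial quotients, read off in order.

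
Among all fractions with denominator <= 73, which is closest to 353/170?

Expand x = 353/170 as a continued fraction with the Euclidean algorithm:
  353 = 2*170 + 13, so a_0 = 2.
  170 = 13*13 + 1, so a_1 = 13.
  13 = 13*1 + 0, so a_2 = 13.
so x = [2; 13, 13].
Convergents (p_i = a_i*p_{i-1} + p_{i-2}, q_i = a_i*q_{i-1} + q_{i-2} with p_{-2}=0, p_{-1}=1, q_{-2}=1, q_{-1}=0), until the denominator exceeds 73:
  i=0: a_0=2, p_0 = 2*1 + 0 = 2, q_0 = 2*0 + 1 = 1.
  i=1: a_1=13, p_1 = 13*2 + 1 = 27, q_1 = 13*1 + 0 = 13.
  i=2: a_2=13, p_2 = 13*27 + 2 = 353, q_2 = 13*13 + 1 = 170.
q_2 = 170 > 73, so the last convergent with denominator <= 73 is p_1/q_1 = 27/13.
The closest fraction with denominator <= 73 is either p_1/q_1 or the intermediate fraction (k*p_1 + p_0)/(k*q_1 + q_0) with the largest k >= 1 whose denominator stays <= 73; these approach x as k grows, and every other convergent or intermediate fraction in range is farther away.
Largest k: floor((73 - q_0)/q_1) = floor((73 - 1)/13) = 5.
That gives (5*27 + 2)/(5*13 + 1) = 137/66.
Compare the errors: |x - 27/13| = |353*13 - 27*170|/(170*13) = 1/2210, and |x - 137/66| = |353*66 - 137*170|/(170*66) = 8/11220.
Cross-multiplying, 1*11220 = 11220 < 17680 = 8*2210, so 1/2210 is smaller: the convergent 27/13 is closer to x than 137/66.

27/13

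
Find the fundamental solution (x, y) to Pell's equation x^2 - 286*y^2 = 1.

(x, y) = (561835, 33222)

First expand sqrt(286) as a continued fraction. With x_i = (sqrt(286) + m_i)/d_i and (m_0, d_0) = (0, 1): a_0 = floor(sqrt(286)) = 16, since 16^2 = 256 <= 286 < 289 = 17^2.
Iterate m_{i+1} = d_i*a_i - m_i, d_{i+1} = (286 - m_{i+1}^2)/d_i, a_{i+1} = floor((a_0 + m_{i+1})/d_{i+1}):
  m_1 = 1*16 - 0 = 16, d_1 = (286 - 16^2)/1 = 30/1 = 30, a_1 = floor((16 + 16)/30) = 1.
  m_2 = 30*1 - 16 = 14, d_2 = (286 - 14^2)/30 = 90/30 = 3, a_2 = floor((16 + 14)/3) = 10.
  m_3 = 3*10 - 14 = 16, d_3 = (286 - 16^2)/3 = 30/3 = 10, a_3 = floor((16 + 16)/10) = 3.
  m_4 = 10*3 - 16 = 14, d_4 = (286 - 14^2)/10 = 90/10 = 9, a_4 = floor((16 + 14)/9) = 3.
  m_5 = 9*3 - 14 = 13, d_5 = (286 - 13^2)/9 = 117/9 = 13, a_5 = floor((16 + 13)/13) = 2.
  m_6 = 13*2 - 13 = 13, d_6 = (286 - 13^2)/13 = 117/13 = 9, a_6 = floor((16 + 13)/9) = 3.
  m_7 = 9*3 - 13 = 14, d_7 = (286 - 14^2)/9 = 90/9 = 10, a_7 = floor((16 + 14)/10) = 3.
  m_8 = 10*3 - 14 = 16, d_8 = (286 - 16^2)/10 = 30/10 = 3, a_8 = floor((16 + 16)/3) = 10.
  m_9 = 3*10 - 16 = 14, d_9 = (286 - 14^2)/3 = 90/3 = 30, a_9 = floor((16 + 14)/30) = 1.
  m_10 = 30*1 - 14 = 16, d_10 = (286 - 16^2)/30 = 30/30 = 1, a_10 = floor((16 + 16)/1) = 32.
  m_11 = 1*32 - 16 = 16, d_11 = (286 - 16^2)/1 = 30/1 = 30: (m_11, d_11) = (m_1, d_1) = (16, 30), so from here the quotients repeat a_1, ..., a_10; the period length is 10.
So sqrt(286) = [16; (1, 10, 3, 3, 2, 3, 3, 10, 1, 32)] with period length k = 10.
k is even, so the fundamental solution of x^2 - 286y^2 = 1 is (p_{k-1}, q_{k-1}) = (p_9, q_9); compute convergents through index 9.
Convergents (p_i = a_i*p_{i-1} + p_{i-2}, q_i = a_i*q_{i-1} + q_{i-2} with p_{-2}=0, p_{-1}=1, q_{-2}=1, q_{-1}=0):
  i=0: a_0=16, p_0 = 16*1 + 0 = 16, q_0 = 16*0 + 1 = 1.
  i=1: a_1=1, p_1 = 1*16 + 1 = 17, q_1 = 1*1 + 0 = 1.
  i=2: a_2=10, p_2 = 10*17 + 16 = 186, q_2 = 10*1 + 1 = 11.
  i=3: a_3=3, p_3 = 3*186 + 17 = 575, q_3 = 3*11 + 1 = 34.
  i=4: a_4=3, p_4 = 3*575 + 186 = 1911, q_4 = 3*34 + 11 = 113.
  i=5: a_5=2, p_5 = 2*1911 + 575 = 4397, q_5 = 2*113 + 34 = 260.
  i=6: a_6=3, p_6 = 3*4397 + 1911 = 15102, q_6 = 3*260 + 113 = 893.
  i=7: a_7=3, p_7 = 3*15102 + 4397 = 49703, q_7 = 3*893 + 260 = 2939.
  i=8: a_8=10, p_8 = 10*49703 + 15102 = 512132, q_8 = 10*2939 + 893 = 30283.
  i=9: a_9=1, p_9 = 1*512132 + 49703 = 561835, q_9 = 1*30283 + 2939 = 33222.
Check: 561835^2 - 286*33222^2 = 315658567225 - 315658567224 = 1, so (x, y) = (561835, 33222) solves the equation, and by the theorem it is the least positive solution.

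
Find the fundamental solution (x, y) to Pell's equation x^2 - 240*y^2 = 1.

First expand sqrt(240) as a continued fraction. With x_i = (sqrt(240) + m_i)/d_i and (m_0, d_0) = (0, 1): a_0 = floor(sqrt(240)) = 15, since 15^2 = 225 <= 240 < 256 = 16^2.
Iterate m_{i+1} = d_i*a_i - m_i, d_{i+1} = (240 - m_{i+1}^2)/d_i, a_{i+1} = floor((a_0 + m_{i+1})/d_{i+1}):
  m_1 = 1*15 - 0 = 15, d_1 = (240 - 15^2)/1 = 15/1 = 15, a_1 = floor((15 + 15)/15) = 2.
  m_2 = 15*2 - 15 = 15, d_2 = (240 - 15^2)/15 = 15/15 = 1, a_2 = floor((15 + 15)/1) = 30.
  m_3 = 1*30 - 15 = 15, d_3 = (240 - 15^2)/1 = 15/1 = 15: (m_3, d_3) = (m_1, d_1) = (15, 15), so from here the quotients repeat a_1, a_2; the period length is 2.
So sqrt(240) = [15; (2, 30)] with period length k = 2.
k is even, so the fundamental solution of x^2 - 240y^2 = 1 is (p_{k-1}, q_{k-1}) = (p_1, q_1); compute convergents through index 1.
Convergents (p_i = a_i*p_{i-1} + p_{i-2}, q_i = a_i*q_{i-1} + q_{i-2} with p_{-2}=0, p_{-1}=1, q_{-2}=1, q_{-1}=0):
  i=0: a_0=15, p_0 = 15*1 + 0 = 15, q_0 = 15*0 + 1 = 1.
  i=1: a_1=2, p_1 = 2*15 + 1 = 31, q_1 = 2*1 + 0 = 2.
Check: 31^2 - 240*2^2 = 961 - 960 = 1, so (x, y) = (31, 2) solves the equation, and by the theorem it is the least positive solution.

(x, y) = (31, 2)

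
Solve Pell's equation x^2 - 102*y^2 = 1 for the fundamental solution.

(x, y) = (101, 10)

First expand sqrt(102) as a continued fraction. With x_i = (sqrt(102) + m_i)/d_i and (m_0, d_0) = (0, 1): a_0 = floor(sqrt(102)) = 10, since 10^2 = 100 <= 102 < 121 = 11^2.
Iterate m_{i+1} = d_i*a_i - m_i, d_{i+1} = (102 - m_{i+1}^2)/d_i, a_{i+1} = floor((a_0 + m_{i+1})/d_{i+1}):
  m_1 = 1*10 - 0 = 10, d_1 = (102 - 10^2)/1 = 2/1 = 2, a_1 = floor((10 + 10)/2) = 10.
  m_2 = 2*10 - 10 = 10, d_2 = (102 - 10^2)/2 = 2/2 = 1, a_2 = floor((10 + 10)/1) = 20.
  m_3 = 1*20 - 10 = 10, d_3 = (102 - 10^2)/1 = 2/1 = 2: (m_3, d_3) = (m_1, d_1) = (10, 2), so from here the quotients repeat a_1, a_2; the period length is 2.
So sqrt(102) = [10; (10, 20)] with period length k = 2.
k is even, so the fundamental solution of x^2 - 102y^2 = 1 is (p_{k-1}, q_{k-1}) = (p_1, q_1); compute convergents through index 1.
Convergents (p_i = a_i*p_{i-1} + p_{i-2}, q_i = a_i*q_{i-1} + q_{i-2} with p_{-2}=0, p_{-1}=1, q_{-2}=1, q_{-1}=0):
  i=0: a_0=10, p_0 = 10*1 + 0 = 10, q_0 = 10*0 + 1 = 1.
  i=1: a_1=10, p_1 = 10*10 + 1 = 101, q_1 = 10*1 + 0 = 10.
Check: 101^2 - 102*10^2 = 10201 - 10200 = 1, so (x, y) = (101, 10) solves the equation, and by the theorem it is the least positive solution.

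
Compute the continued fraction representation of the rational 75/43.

[1; 1, 2, 1, 10]

Run the Euclidean algorithm on 75 and 43; the successive quotients are the partial quotients a_0, a_1, ... (each step inverts the fractional part left over by the previous one):
  75 = 1*43 + 32, so a_0 = 1.
  43 = 1*32 + 11, so a_1 = 1.
  32 = 2*11 + 10, so a_2 = 2.
  11 = 1*10 + 1, so a_3 = 1.
  10 = 10*1 + 0, so a_4 = 10.
The remainder reaches 0 after 5 divisions, so the expansion has 5 partial quotients, read off in order.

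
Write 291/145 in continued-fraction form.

[2; 145]

Run the Euclidean algorithm on 291 and 145; the successive quotients are the partial quotients a_0, a_1, ... (each step inverts the fractional part left over by the previous one):
  291 = 2*145 + 1, so a_0 = 2.
  145 = 145*1 + 0, so a_1 = 145.
The remainder reaches 0 after 2 divisions, so the expansion has 2 partial quotients, read off in order.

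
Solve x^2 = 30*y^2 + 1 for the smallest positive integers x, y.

First expand sqrt(30) as a continued fraction. With x_i = (sqrt(30) + m_i)/d_i and (m_0, d_0) = (0, 1): a_0 = floor(sqrt(30)) = 5, since 5^2 = 25 <= 30 < 36 = 6^2.
Iterate m_{i+1} = d_i*a_i - m_i, d_{i+1} = (30 - m_{i+1}^2)/d_i, a_{i+1} = floor((a_0 + m_{i+1})/d_{i+1}):
  m_1 = 1*5 - 0 = 5, d_1 = (30 - 5^2)/1 = 5/1 = 5, a_1 = floor((5 + 5)/5) = 2.
  m_2 = 5*2 - 5 = 5, d_2 = (30 - 5^2)/5 = 5/5 = 1, a_2 = floor((5 + 5)/1) = 10.
  m_3 = 1*10 - 5 = 5, d_3 = (30 - 5^2)/1 = 5/1 = 5: (m_3, d_3) = (m_1, d_1) = (5, 5), so from here the quotients repeat a_1, a_2; the period length is 2.
So sqrt(30) = [5; (2, 10)] with period length k = 2.
k is even, so the fundamental solution of x^2 - 30y^2 = 1 is (p_{k-1}, q_{k-1}) = (p_1, q_1); compute convergents through index 1.
Convergents (p_i = a_i*p_{i-1} + p_{i-2}, q_i = a_i*q_{i-1} + q_{i-2} with p_{-2}=0, p_{-1}=1, q_{-2}=1, q_{-1}=0):
  i=0: a_0=5, p_0 = 5*1 + 0 = 5, q_0 = 5*0 + 1 = 1.
  i=1: a_1=2, p_1 = 2*5 + 1 = 11, q_1 = 2*1 + 0 = 2.
Check: 11^2 - 30*2^2 = 121 - 120 = 1, so (x, y) = (11, 2) solves the equation, and by the theorem it is the least positive solution.

(x, y) = (11, 2)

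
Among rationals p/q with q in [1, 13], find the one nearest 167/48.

45/13

Expand x = 167/48 as a continued fraction with the Euclidean algorithm:
  167 = 3*48 + 23, so a_0 = 3.
  48 = 2*23 + 2, so a_1 = 2.
  23 = 11*2 + 1, so a_2 = 11.
  2 = 2*1 + 0, so a_3 = 2.
so x = [3; 2, 11, 2].
Convergents (p_i = a_i*p_{i-1} + p_{i-2}, q_i = a_i*q_{i-1} + q_{i-2} with p_{-2}=0, p_{-1}=1, q_{-2}=1, q_{-1}=0), until the denominator exceeds 13:
  i=0: a_0=3, p_0 = 3*1 + 0 = 3, q_0 = 3*0 + 1 = 1.
  i=1: a_1=2, p_1 = 2*3 + 1 = 7, q_1 = 2*1 + 0 = 2.
  i=2: a_2=11, p_2 = 11*7 + 3 = 80, q_2 = 11*2 + 1 = 23.
q_2 = 23 > 13, so the last convergent with denominator <= 13 is p_1/q_1 = 7/2.
The closest fraction with denominator <= 13 is either p_1/q_1 or the intermediate fraction (k*p_1 + p_0)/(k*q_1 + q_0) with the largest k >= 1 whose denominator stays <= 13; these approach x as k grows, and every other convergent or intermediate fraction in range is farther away.
Largest k: floor((13 - q_0)/q_1) = floor((13 - 1)/2) = 6.
That gives (6*7 + 3)/(6*2 + 1) = 45/13.
Compare the errors: |x - 7/2| = |167*2 - 7*48|/(48*2) = 2/96, and |x - 45/13| = |167*13 - 45*48|/(48*13) = 11/624.
Cross-multiplying, 11*96 = 1056 < 1248 = 2*624, so 11/624 is smaller: the intermediate fraction 45/13 is closer to x than 7/2.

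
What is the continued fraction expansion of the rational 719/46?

[15; 1, 1, 1, 2, 2, 2]

Run the Euclidean algorithm on 719 and 46; the successive quotients are the partial quotients a_0, a_1, ... (each step inverts the fractional part left over by the previous one):
  719 = 15*46 + 29, so a_0 = 15.
  46 = 1*29 + 17, so a_1 = 1.
  29 = 1*17 + 12, so a_2 = 1.
  17 = 1*12 + 5, so a_3 = 1.
  12 = 2*5 + 2, so a_4 = 2.
  5 = 2*2 + 1, so a_5 = 2.
  2 = 2*1 + 0, so a_6 = 2.
The remainder reaches 0 after 7 divisions, so the expansion has 7 partial quotients, read off in order.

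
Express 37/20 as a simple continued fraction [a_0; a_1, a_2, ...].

Run the Euclidean algorithm on 37 and 20; the successive quotients are the partial quotients a_0, a_1, ... (each step inverts the fractional part left over by the previous one):
  37 = 1*20 + 17, so a_0 = 1.
  20 = 1*17 + 3, so a_1 = 1.
  17 = 5*3 + 2, so a_2 = 5.
  3 = 1*2 + 1, so a_3 = 1.
  2 = 2*1 + 0, so a_4 = 2.
The remainder reaches 0 after 5 divisions, so the expansion has 5 partial quotients, read off in order.

[1; 1, 5, 1, 2]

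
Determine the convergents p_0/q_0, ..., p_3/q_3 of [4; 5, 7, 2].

4/1, 21/5, 151/36, 323/77

Using the convergent recurrence p_i = a_i*p_{i-1} + p_{i-2}, q_i = a_i*q_{i-1} + q_{i-2} with p_{-2}=0, p_{-1}=1, q_{-2}=1, q_{-1}=0:
  i=0: a_0=4, p_0 = 4*1 + 0 = 4, q_0 = 4*0 + 1 = 1.
  i=1: a_1=5, p_1 = 5*4 + 1 = 21, q_1 = 5*1 + 0 = 5.
  i=2: a_2=7, p_2 = 7*21 + 4 = 151, q_2 = 7*5 + 1 = 36.
  i=3: a_3=2, p_3 = 2*151 + 21 = 323, q_3 = 2*36 + 5 = 77.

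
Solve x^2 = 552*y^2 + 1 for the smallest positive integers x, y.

First expand sqrt(552) as a continued fraction. With x_i = (sqrt(552) + m_i)/d_i and (m_0, d_0) = (0, 1): a_0 = floor(sqrt(552)) = 23, since 23^2 = 529 <= 552 < 576 = 24^2.
Iterate m_{i+1} = d_i*a_i - m_i, d_{i+1} = (552 - m_{i+1}^2)/d_i, a_{i+1} = floor((a_0 + m_{i+1})/d_{i+1}):
  m_1 = 1*23 - 0 = 23, d_1 = (552 - 23^2)/1 = 23/1 = 23, a_1 = floor((23 + 23)/23) = 2.
  m_2 = 23*2 - 23 = 23, d_2 = (552 - 23^2)/23 = 23/23 = 1, a_2 = floor((23 + 23)/1) = 46.
  m_3 = 1*46 - 23 = 23, d_3 = (552 - 23^2)/1 = 23/1 = 23: (m_3, d_3) = (m_1, d_1) = (23, 23), so from here the quotients repeat a_1, a_2; the period length is 2.
So sqrt(552) = [23; (2, 46)] with period length k = 2.
k is even, so the fundamental solution of x^2 - 552y^2 = 1 is (p_{k-1}, q_{k-1}) = (p_1, q_1); compute convergents through index 1.
Convergents (p_i = a_i*p_{i-1} + p_{i-2}, q_i = a_i*q_{i-1} + q_{i-2} with p_{-2}=0, p_{-1}=1, q_{-2}=1, q_{-1}=0):
  i=0: a_0=23, p_0 = 23*1 + 0 = 23, q_0 = 23*0 + 1 = 1.
  i=1: a_1=2, p_1 = 2*23 + 1 = 47, q_1 = 2*1 + 0 = 2.
Check: 47^2 - 552*2^2 = 2209 - 2208 = 1, so (x, y) = (47, 2) solves the equation, and by the theorem it is the least positive solution.

(x, y) = (47, 2)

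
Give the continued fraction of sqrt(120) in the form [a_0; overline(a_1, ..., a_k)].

Write x_i = (sqrt(120) + m_i)/d_i with (m_0, d_0) = (0, 1). a_0 = floor(sqrt(120)) = 10, since 10^2 = 100 <= 120 < 121 = 11^2.
Iterate m_{i+1} = d_i*a_i - m_i, d_{i+1} = (120 - m_{i+1}^2)/d_i, a_{i+1} = floor((a_0 + m_{i+1})/d_{i+1}):
  m_1 = 1*10 - 0 = 10, d_1 = (120 - 10^2)/1 = 20/1 = 20, a_1 = floor((10 + 10)/20) = 1.
  m_2 = 20*1 - 10 = 10, d_2 = (120 - 10^2)/20 = 20/20 = 1, a_2 = floor((10 + 10)/1) = 20.
  m_3 = 1*20 - 10 = 10, d_3 = (120 - 10^2)/1 = 20/1 = 20: (m_3, d_3) = (m_1, d_1) = (10, 20), so from here the quotients repeat a_1, a_2; the period length is 2.
Hence the expansion of sqrt(120) is a_0 = 10 followed by the repeating block 1, 20 (period 2).

[10; overline(1, 20)]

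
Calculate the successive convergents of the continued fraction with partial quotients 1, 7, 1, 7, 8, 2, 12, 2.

1/1, 8/7, 9/8, 71/63, 577/512, 1225/1087, 15277/13556, 31779/28199

Using the convergent recurrence p_i = a_i*p_{i-1} + p_{i-2}, q_i = a_i*q_{i-1} + q_{i-2} with p_{-2}=0, p_{-1}=1, q_{-2}=1, q_{-1}=0:
  i=0: a_0=1, p_0 = 1*1 + 0 = 1, q_0 = 1*0 + 1 = 1.
  i=1: a_1=7, p_1 = 7*1 + 1 = 8, q_1 = 7*1 + 0 = 7.
  i=2: a_2=1, p_2 = 1*8 + 1 = 9, q_2 = 1*7 + 1 = 8.
  i=3: a_3=7, p_3 = 7*9 + 8 = 71, q_3 = 7*8 + 7 = 63.
  i=4: a_4=8, p_4 = 8*71 + 9 = 577, q_4 = 8*63 + 8 = 512.
  i=5: a_5=2, p_5 = 2*577 + 71 = 1225, q_5 = 2*512 + 63 = 1087.
  i=6: a_6=12, p_6 = 12*1225 + 577 = 15277, q_6 = 12*1087 + 512 = 13556.
  i=7: a_7=2, p_7 = 2*15277 + 1225 = 31779, q_7 = 2*13556 + 1087 = 28199.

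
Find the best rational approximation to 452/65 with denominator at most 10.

Expand x = 452/65 as a continued fraction with the Euclidean algorithm:
  452 = 6*65 + 62, so a_0 = 6.
  65 = 1*62 + 3, so a_1 = 1.
  62 = 20*3 + 2, so a_2 = 20.
  3 = 1*2 + 1, so a_3 = 1.
  2 = 2*1 + 0, so a_4 = 2.
so x = [6; 1, 20, 1, 2].
Convergents (p_i = a_i*p_{i-1} + p_{i-2}, q_i = a_i*q_{i-1} + q_{i-2} with p_{-2}=0, p_{-1}=1, q_{-2}=1, q_{-1}=0), until the denominator exceeds 10:
  i=0: a_0=6, p_0 = 6*1 + 0 = 6, q_0 = 6*0 + 1 = 1.
  i=1: a_1=1, p_1 = 1*6 + 1 = 7, q_1 = 1*1 + 0 = 1.
  i=2: a_2=20, p_2 = 20*7 + 6 = 146, q_2 = 20*1 + 1 = 21.
q_2 = 21 > 10, so the last convergent with denominator <= 10 is p_1/q_1 = 7/1.
The closest fraction with denominator <= 10 is either p_1/q_1 or the intermediate fraction (k*p_1 + p_0)/(k*q_1 + q_0) with the largest k >= 1 whose denominator stays <= 10; these approach x as k grows, and every other convergent or intermediate fraction in range is farther away.
Largest k: floor((10 - q_0)/q_1) = floor((10 - 1)/1) = 9.
That gives (9*7 + 6)/(9*1 + 1) = 69/10.
Compare the errors: |x - 7/1| = |452*1 - 7*65|/(65*1) = 3/65, and |x - 69/10| = |452*10 - 69*65|/(65*10) = 35/650.
Cross-multiplying, 3*650 = 1950 < 2275 = 35*65, so 3/65 is smaller: the convergent 7/1 is closer to x than 69/10.

7/1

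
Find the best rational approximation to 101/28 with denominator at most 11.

18/5

Expand x = 101/28 as a continued fraction with the Euclidean algorithm:
  101 = 3*28 + 17, so a_0 = 3.
  28 = 1*17 + 11, so a_1 = 1.
  17 = 1*11 + 6, so a_2 = 1.
  11 = 1*6 + 5, so a_3 = 1.
  6 = 1*5 + 1, so a_4 = 1.
  5 = 5*1 + 0, so a_5 = 5.
so x = [3; 1, 1, 1, 1, 5].
Convergents (p_i = a_i*p_{i-1} + p_{i-2}, q_i = a_i*q_{i-1} + q_{i-2} with p_{-2}=0, p_{-1}=1, q_{-2}=1, q_{-1}=0), until the denominator exceeds 11:
  i=0: a_0=3, p_0 = 3*1 + 0 = 3, q_0 = 3*0 + 1 = 1.
  i=1: a_1=1, p_1 = 1*3 + 1 = 4, q_1 = 1*1 + 0 = 1.
  i=2: a_2=1, p_2 = 1*4 + 3 = 7, q_2 = 1*1 + 1 = 2.
  i=3: a_3=1, p_3 = 1*7 + 4 = 11, q_3 = 1*2 + 1 = 3.
  i=4: a_4=1, p_4 = 1*11 + 7 = 18, q_4 = 1*3 + 2 = 5.
  i=5: a_5=5, p_5 = 5*18 + 11 = 101, q_5 = 5*5 + 3 = 28.
q_5 = 28 > 11, so the last convergent with denominator <= 11 is p_4/q_4 = 18/5.
The closest fraction with denominator <= 11 is either p_4/q_4 or the intermediate fraction (k*p_4 + p_3)/(k*q_4 + q_3) with the largest k >= 1 whose denominator stays <= 11; these approach x as k grows, and every other convergent or intermediate fraction in range is farther away.
Largest k: floor((11 - q_3)/q_4) = floor((11 - 3)/5) = 1.
That gives (1*18 + 11)/(1*5 + 3) = 29/8.
Compare the errors: |x - 18/5| = |101*5 - 18*28|/(28*5) = 1/140, and |x - 29/8| = |101*8 - 29*28|/(28*8) = 4/224.
Cross-multiplying, 1*224 = 224 < 560 = 4*140, so 1/140 is smaller: the convergent 18/5 is closer to x than 29/8.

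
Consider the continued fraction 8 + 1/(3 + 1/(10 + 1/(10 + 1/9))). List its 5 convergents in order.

Using the convergent recurrence p_i = a_i*p_{i-1} + p_{i-2}, q_i = a_i*q_{i-1} + q_{i-2} with p_{-2}=0, p_{-1}=1, q_{-2}=1, q_{-1}=0:
  i=0: a_0=8, p_0 = 8*1 + 0 = 8, q_0 = 8*0 + 1 = 1.
  i=1: a_1=3, p_1 = 3*8 + 1 = 25, q_1 = 3*1 + 0 = 3.
  i=2: a_2=10, p_2 = 10*25 + 8 = 258, q_2 = 10*3 + 1 = 31.
  i=3: a_3=10, p_3 = 10*258 + 25 = 2605, q_3 = 10*31 + 3 = 313.
  i=4: a_4=9, p_4 = 9*2605 + 258 = 23703, q_4 = 9*313 + 31 = 2848.

8/1, 25/3, 258/31, 2605/313, 23703/2848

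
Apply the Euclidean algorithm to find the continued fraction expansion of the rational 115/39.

[2; 1, 18, 2]

Run the Euclidean algorithm on 115 and 39; the successive quotients are the partial quotients a_0, a_1, ... (each step inverts the fractional part left over by the previous one):
  115 = 2*39 + 37, so a_0 = 2.
  39 = 1*37 + 2, so a_1 = 1.
  37 = 18*2 + 1, so a_2 = 18.
  2 = 2*1 + 0, so a_3 = 2.
The remainder reaches 0 after 4 divisions, so the expansion has 4 partial quotients, read off in order.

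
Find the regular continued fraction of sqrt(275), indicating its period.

[16; (1, 1, 2, 1, 1, 32)]

Write x_i = (sqrt(275) + m_i)/d_i with (m_0, d_0) = (0, 1). a_0 = floor(sqrt(275)) = 16, since 16^2 = 256 <= 275 < 289 = 17^2.
Iterate m_{i+1} = d_i*a_i - m_i, d_{i+1} = (275 - m_{i+1}^2)/d_i, a_{i+1} = floor((a_0 + m_{i+1})/d_{i+1}):
  m_1 = 1*16 - 0 = 16, d_1 = (275 - 16^2)/1 = 19/1 = 19, a_1 = floor((16 + 16)/19) = 1.
  m_2 = 19*1 - 16 = 3, d_2 = (275 - 3^2)/19 = 266/19 = 14, a_2 = floor((16 + 3)/14) = 1.
  m_3 = 14*1 - 3 = 11, d_3 = (275 - 11^2)/14 = 154/14 = 11, a_3 = floor((16 + 11)/11) = 2.
  m_4 = 11*2 - 11 = 11, d_4 = (275 - 11^2)/11 = 154/11 = 14, a_4 = floor((16 + 11)/14) = 1.
  m_5 = 14*1 - 11 = 3, d_5 = (275 - 3^2)/14 = 266/14 = 19, a_5 = floor((16 + 3)/19) = 1.
  m_6 = 19*1 - 3 = 16, d_6 = (275 - 16^2)/19 = 19/19 = 1, a_6 = floor((16 + 16)/1) = 32.
  m_7 = 1*32 - 16 = 16, d_7 = (275 - 16^2)/1 = 19/1 = 19: (m_7, d_7) = (m_1, d_1) = (16, 19), so from here the quotients repeat a_1, ..., a_6; the period length is 6.
Hence the expansion of sqrt(275) is a_0 = 16 followed by the repeating block 1, 1, 2, 1, 1, 32 (period 6).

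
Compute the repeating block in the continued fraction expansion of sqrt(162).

Write x_i = (sqrt(162) + m_i)/d_i with (m_0, d_0) = (0, 1). a_0 = floor(sqrt(162)) = 12, since 12^2 = 144 <= 162 < 169 = 13^2.
Iterate m_{i+1} = d_i*a_i - m_i, d_{i+1} = (162 - m_{i+1}^2)/d_i, a_{i+1} = floor((a_0 + m_{i+1})/d_{i+1}):
  m_1 = 1*12 - 0 = 12, d_1 = (162 - 12^2)/1 = 18/1 = 18, a_1 = floor((12 + 12)/18) = 1.
  m_2 = 18*1 - 12 = 6, d_2 = (162 - 6^2)/18 = 126/18 = 7, a_2 = floor((12 + 6)/7) = 2.
  m_3 = 7*2 - 6 = 8, d_3 = (162 - 8^2)/7 = 98/7 = 14, a_3 = floor((12 + 8)/14) = 1.
  m_4 = 14*1 - 8 = 6, d_4 = (162 - 6^2)/14 = 126/14 = 9, a_4 = floor((12 + 6)/9) = 2.
  m_5 = 9*2 - 6 = 12, d_5 = (162 - 12^2)/9 = 18/9 = 2, a_5 = floor((12 + 12)/2) = 12.
  m_6 = 2*12 - 12 = 12, d_6 = (162 - 12^2)/2 = 18/2 = 9, a_6 = floor((12 + 12)/9) = 2.
  m_7 = 9*2 - 12 = 6, d_7 = (162 - 6^2)/9 = 126/9 = 14, a_7 = floor((12 + 6)/14) = 1.
  m_8 = 14*1 - 6 = 8, d_8 = (162 - 8^2)/14 = 98/14 = 7, a_8 = floor((12 + 8)/7) = 2.
  m_9 = 7*2 - 8 = 6, d_9 = (162 - 6^2)/7 = 126/7 = 18, a_9 = floor((12 + 6)/18) = 1.
  m_10 = 18*1 - 6 = 12, d_10 = (162 - 12^2)/18 = 18/18 = 1, a_10 = floor((12 + 12)/1) = 24.
  m_11 = 1*24 - 12 = 12, d_11 = (162 - 12^2)/1 = 18/1 = 18: (m_11, d_11) = (m_1, d_1) = (12, 18), so from here the quotients repeat a_1, ..., a_10; the period length is 10.
Hence the expansion of sqrt(162) is a_0 = 12 followed by the repeating block 1, 2, 1, 2, 12, 2, 1, 2, 1, 24 (period 10).

[12; (1, 2, 1, 2, 12, 2, 1, 2, 1, 24)]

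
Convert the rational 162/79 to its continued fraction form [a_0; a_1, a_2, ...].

Run the Euclidean algorithm on 162 and 79; the successive quotients are the partial quotients a_0, a_1, ... (each step inverts the fractional part left over by the previous one):
  162 = 2*79 + 4, so a_0 = 2.
  79 = 19*4 + 3, so a_1 = 19.
  4 = 1*3 + 1, so a_2 = 1.
  3 = 3*1 + 0, so a_3 = 3.
The remainder reaches 0 after 4 divisions, so the expansion has 4 partial quotients, read off in order.

[2; 19, 1, 3]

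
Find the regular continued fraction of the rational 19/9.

Run the Euclidean algorithm on 19 and 9; the successive quotients are the partial quotients a_0, a_1, ... (each step inverts the fractional part left over by the previous one):
  19 = 2*9 + 1, so a_0 = 2.
  9 = 9*1 + 0, so a_1 = 9.
The remainder reaches 0 after 2 divisions, so the expansion has 2 partial quotients, read off in order.

[2; 9]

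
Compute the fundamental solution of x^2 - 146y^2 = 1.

(x, y) = (145, 12)

First expand sqrt(146) as a continued fraction. With x_i = (sqrt(146) + m_i)/d_i and (m_0, d_0) = (0, 1): a_0 = floor(sqrt(146)) = 12, since 12^2 = 144 <= 146 < 169 = 13^2.
Iterate m_{i+1} = d_i*a_i - m_i, d_{i+1} = (146 - m_{i+1}^2)/d_i, a_{i+1} = floor((a_0 + m_{i+1})/d_{i+1}):
  m_1 = 1*12 - 0 = 12, d_1 = (146 - 12^2)/1 = 2/1 = 2, a_1 = floor((12 + 12)/2) = 12.
  m_2 = 2*12 - 12 = 12, d_2 = (146 - 12^2)/2 = 2/2 = 1, a_2 = floor((12 + 12)/1) = 24.
  m_3 = 1*24 - 12 = 12, d_3 = (146 - 12^2)/1 = 2/1 = 2: (m_3, d_3) = (m_1, d_1) = (12, 2), so from here the quotients repeat a_1, a_2; the period length is 2.
So sqrt(146) = [12; (12, 24)] with period length k = 2.
k is even, so the fundamental solution of x^2 - 146y^2 = 1 is (p_{k-1}, q_{k-1}) = (p_1, q_1); compute convergents through index 1.
Convergents (p_i = a_i*p_{i-1} + p_{i-2}, q_i = a_i*q_{i-1} + q_{i-2} with p_{-2}=0, p_{-1}=1, q_{-2}=1, q_{-1}=0):
  i=0: a_0=12, p_0 = 12*1 + 0 = 12, q_0 = 12*0 + 1 = 1.
  i=1: a_1=12, p_1 = 12*12 + 1 = 145, q_1 = 12*1 + 0 = 12.
Check: 145^2 - 146*12^2 = 21025 - 21024 = 1, so (x, y) = (145, 12) solves the equation, and by the theorem it is the least positive solution.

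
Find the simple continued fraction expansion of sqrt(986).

[31; (2, 2, 62)]

Write x_i = (sqrt(986) + m_i)/d_i with (m_0, d_0) = (0, 1). a_0 = floor(sqrt(986)) = 31, since 31^2 = 961 <= 986 < 1024 = 32^2.
Iterate m_{i+1} = d_i*a_i - m_i, d_{i+1} = (986 - m_{i+1}^2)/d_i, a_{i+1} = floor((a_0 + m_{i+1})/d_{i+1}):
  m_1 = 1*31 - 0 = 31, d_1 = (986 - 31^2)/1 = 25/1 = 25, a_1 = floor((31 + 31)/25) = 2.
  m_2 = 25*2 - 31 = 19, d_2 = (986 - 19^2)/25 = 625/25 = 25, a_2 = floor((31 + 19)/25) = 2.
  m_3 = 25*2 - 19 = 31, d_3 = (986 - 31^2)/25 = 25/25 = 1, a_3 = floor((31 + 31)/1) = 62.
  m_4 = 1*62 - 31 = 31, d_4 = (986 - 31^2)/1 = 25/1 = 25: (m_4, d_4) = (m_1, d_1) = (31, 25), so from here the quotients repeat a_1, ..., a_3; the period length is 3.
Hence the expansion of sqrt(986) is a_0 = 31 followed by the repeating block 2, 2, 62 (period 3).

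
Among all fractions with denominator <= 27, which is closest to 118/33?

Expand x = 118/33 as a continued fraction with the Euclidean algorithm:
  118 = 3*33 + 19, so a_0 = 3.
  33 = 1*19 + 14, so a_1 = 1.
  19 = 1*14 + 5, so a_2 = 1.
  14 = 2*5 + 4, so a_3 = 2.
  5 = 1*4 + 1, so a_4 = 1.
  4 = 4*1 + 0, so a_5 = 4.
so x = [3; 1, 1, 2, 1, 4].
Convergents (p_i = a_i*p_{i-1} + p_{i-2}, q_i = a_i*q_{i-1} + q_{i-2} with p_{-2}=0, p_{-1}=1, q_{-2}=1, q_{-1}=0), until the denominator exceeds 27:
  i=0: a_0=3, p_0 = 3*1 + 0 = 3, q_0 = 3*0 + 1 = 1.
  i=1: a_1=1, p_1 = 1*3 + 1 = 4, q_1 = 1*1 + 0 = 1.
  i=2: a_2=1, p_2 = 1*4 + 3 = 7, q_2 = 1*1 + 1 = 2.
  i=3: a_3=2, p_3 = 2*7 + 4 = 18, q_3 = 2*2 + 1 = 5.
  i=4: a_4=1, p_4 = 1*18 + 7 = 25, q_4 = 1*5 + 2 = 7.
  i=5: a_5=4, p_5 = 4*25 + 18 = 118, q_5 = 4*7 + 5 = 33.
q_5 = 33 > 27, so the last convergent with denominator <= 27 is p_4/q_4 = 25/7.
The closest fraction with denominator <= 27 is either p_4/q_4 or the intermediate fraction (k*p_4 + p_3)/(k*q_4 + q_3) with the largest k >= 1 whose denominator stays <= 27; these approach x as k grows, and every other convergent or intermediate fraction in range is farther away.
Largest k: floor((27 - q_3)/q_4) = floor((27 - 5)/7) = 3.
That gives (3*25 + 18)/(3*7 + 5) = 93/26.
Compare the errors: |x - 25/7| = |118*7 - 25*33|/(33*7) = 1/231, and |x - 93/26| = |118*26 - 93*33|/(33*26) = 1/858.
Cross-multiplying, 1*231 = 231 < 858 = 1*858, so 1/858 is smaller: the intermediate fraction 93/26 is closer to x than 25/7.

93/26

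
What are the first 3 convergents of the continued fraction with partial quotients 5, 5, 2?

5/1, 26/5, 57/11

Using the convergent recurrence p_i = a_i*p_{i-1} + p_{i-2}, q_i = a_i*q_{i-1} + q_{i-2} with p_{-2}=0, p_{-1}=1, q_{-2}=1, q_{-1}=0:
  i=0: a_0=5, p_0 = 5*1 + 0 = 5, q_0 = 5*0 + 1 = 1.
  i=1: a_1=5, p_1 = 5*5 + 1 = 26, q_1 = 5*1 + 0 = 5.
  i=2: a_2=2, p_2 = 2*26 + 5 = 57, q_2 = 2*5 + 1 = 11.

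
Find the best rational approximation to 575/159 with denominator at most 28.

47/13

Expand x = 575/159 as a continued fraction with the Euclidean algorithm:
  575 = 3*159 + 98, so a_0 = 3.
  159 = 1*98 + 61, so a_1 = 1.
  98 = 1*61 + 37, so a_2 = 1.
  61 = 1*37 + 24, so a_3 = 1.
  37 = 1*24 + 13, so a_4 = 1.
  24 = 1*13 + 11, so a_5 = 1.
  13 = 1*11 + 2, so a_6 = 1.
  11 = 5*2 + 1, so a_7 = 5.
  2 = 2*1 + 0, so a_8 = 2.
so x = [3; 1, 1, 1, 1, 1, 1, 5, 2].
Convergents (p_i = a_i*p_{i-1} + p_{i-2}, q_i = a_i*q_{i-1} + q_{i-2} with p_{-2}=0, p_{-1}=1, q_{-2}=1, q_{-1}=0), until the denominator exceeds 28:
  i=0: a_0=3, p_0 = 3*1 + 0 = 3, q_0 = 3*0 + 1 = 1.
  i=1: a_1=1, p_1 = 1*3 + 1 = 4, q_1 = 1*1 + 0 = 1.
  i=2: a_2=1, p_2 = 1*4 + 3 = 7, q_2 = 1*1 + 1 = 2.
  i=3: a_3=1, p_3 = 1*7 + 4 = 11, q_3 = 1*2 + 1 = 3.
  i=4: a_4=1, p_4 = 1*11 + 7 = 18, q_4 = 1*3 + 2 = 5.
  i=5: a_5=1, p_5 = 1*18 + 11 = 29, q_5 = 1*5 + 3 = 8.
  i=6: a_6=1, p_6 = 1*29 + 18 = 47, q_6 = 1*8 + 5 = 13.
  i=7: a_7=5, p_7 = 5*47 + 29 = 264, q_7 = 5*13 + 8 = 73.
q_7 = 73 > 28, so the last convergent with denominator <= 28 is p_6/q_6 = 47/13.
The closest fraction with denominator <= 28 is either p_6/q_6 or the intermediate fraction (k*p_6 + p_5)/(k*q_6 + q_5) with the largest k >= 1 whose denominator stays <= 28; these approach x as k grows, and every other convergent or intermediate fraction in range is farther away.
Largest k: floor((28 - q_5)/q_6) = floor((28 - 8)/13) = 1.
That gives (1*47 + 29)/(1*13 + 8) = 76/21.
Compare the errors: |x - 47/13| = |575*13 - 47*159|/(159*13) = 2/2067, and |x - 76/21| = |575*21 - 76*159|/(159*21) = 9/3339.
Cross-multiplying, 2*3339 = 6678 < 18603 = 9*2067, so 2/2067 is smaller: the convergent 47/13 is closer to x than 76/21.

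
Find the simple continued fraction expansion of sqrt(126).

[11; (4, 2, 4, 22)]

Write x_i = (sqrt(126) + m_i)/d_i with (m_0, d_0) = (0, 1). a_0 = floor(sqrt(126)) = 11, since 11^2 = 121 <= 126 < 144 = 12^2.
Iterate m_{i+1} = d_i*a_i - m_i, d_{i+1} = (126 - m_{i+1}^2)/d_i, a_{i+1} = floor((a_0 + m_{i+1})/d_{i+1}):
  m_1 = 1*11 - 0 = 11, d_1 = (126 - 11^2)/1 = 5/1 = 5, a_1 = floor((11 + 11)/5) = 4.
  m_2 = 5*4 - 11 = 9, d_2 = (126 - 9^2)/5 = 45/5 = 9, a_2 = floor((11 + 9)/9) = 2.
  m_3 = 9*2 - 9 = 9, d_3 = (126 - 9^2)/9 = 45/9 = 5, a_3 = floor((11 + 9)/5) = 4.
  m_4 = 5*4 - 9 = 11, d_4 = (126 - 11^2)/5 = 5/5 = 1, a_4 = floor((11 + 11)/1) = 22.
  m_5 = 1*22 - 11 = 11, d_5 = (126 - 11^2)/1 = 5/1 = 5: (m_5, d_5) = (m_1, d_1) = (11, 5), so from here the quotients repeat a_1, ..., a_4; the period length is 4.
Hence the expansion of sqrt(126) is a_0 = 11 followed by the repeating block 4, 2, 4, 22 (period 4).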